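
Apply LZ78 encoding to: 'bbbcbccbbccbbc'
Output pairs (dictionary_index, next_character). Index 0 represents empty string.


LZ78 encoding steps:
Dictionary: {0: ''}
Step 1: w='' (idx 0), next='b' -> output (0, 'b'), add 'b' as idx 1
Step 2: w='b' (idx 1), next='b' -> output (1, 'b'), add 'bb' as idx 2
Step 3: w='' (idx 0), next='c' -> output (0, 'c'), add 'c' as idx 3
Step 4: w='b' (idx 1), next='c' -> output (1, 'c'), add 'bc' as idx 4
Step 5: w='c' (idx 3), next='b' -> output (3, 'b'), add 'cb' as idx 5
Step 6: w='bc' (idx 4), next='c' -> output (4, 'c'), add 'bcc' as idx 6
Step 7: w='bb' (idx 2), next='c' -> output (2, 'c'), add 'bbc' as idx 7


Encoded: [(0, 'b'), (1, 'b'), (0, 'c'), (1, 'c'), (3, 'b'), (4, 'c'), (2, 'c')]


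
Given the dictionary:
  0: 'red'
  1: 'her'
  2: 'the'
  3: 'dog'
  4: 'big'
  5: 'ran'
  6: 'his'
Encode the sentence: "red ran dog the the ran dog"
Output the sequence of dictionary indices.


Look up each word in the dictionary:
  'red' -> 0
  'ran' -> 5
  'dog' -> 3
  'the' -> 2
  'the' -> 2
  'ran' -> 5
  'dog' -> 3

Encoded: [0, 5, 3, 2, 2, 5, 3]


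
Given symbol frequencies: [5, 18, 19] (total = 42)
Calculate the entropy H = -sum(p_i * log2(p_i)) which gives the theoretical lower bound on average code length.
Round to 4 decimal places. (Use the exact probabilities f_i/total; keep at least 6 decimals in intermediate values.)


Per-symbol terms -p_i * log2(p_i) with p_i = f_i/42:
  p = 5/42 = 0.119048: log2(p) = -3.070389, -p*log2(p) = 0.365523
  p = 18/42 = 0.428571: log2(p) = -1.222392, -p*log2(p) = 0.523882
  p = 19/42 = 0.452381: log2(p) = -1.144390, -p*log2(p) = 0.517700
H = 0.365523 + 0.523882 + 0.517700 = 1.407105

H = 1.4071 bits/symbol


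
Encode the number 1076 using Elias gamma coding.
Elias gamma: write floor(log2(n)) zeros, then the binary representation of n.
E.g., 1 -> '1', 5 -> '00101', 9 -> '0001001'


num_bits = floor(log2(1076)) + 1 = 11
leading_zeros = num_bits - 1 = 10
binary(1076) = 10000110100

Elias gamma(1076) = '0000000000' + '10000110100' = 000000000010000110100 (21 bits)


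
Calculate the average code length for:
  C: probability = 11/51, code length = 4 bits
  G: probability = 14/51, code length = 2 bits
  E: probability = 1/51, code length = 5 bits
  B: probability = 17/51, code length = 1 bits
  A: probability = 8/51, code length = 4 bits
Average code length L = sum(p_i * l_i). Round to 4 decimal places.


Weighted contributions p_i * l_i:
  C: (11/51) * 4 = 44/51
  G: (14/51) * 2 = 28/51
  E: (1/51) * 5 = 5/51
  B: (17/51) * 1 = 17/51
  A: (8/51) * 4 = 32/51
Sum = (44 + 28 + 5 + 17 + 32)/51 = 126/51

L = 126/51 = 2.4706 bits/symbol


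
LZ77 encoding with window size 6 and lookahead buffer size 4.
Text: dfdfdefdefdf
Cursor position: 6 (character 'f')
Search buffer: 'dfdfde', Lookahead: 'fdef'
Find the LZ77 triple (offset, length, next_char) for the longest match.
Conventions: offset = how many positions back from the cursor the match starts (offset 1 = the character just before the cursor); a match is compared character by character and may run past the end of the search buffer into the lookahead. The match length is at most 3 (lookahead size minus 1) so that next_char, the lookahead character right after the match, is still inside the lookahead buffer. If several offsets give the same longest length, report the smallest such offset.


Try each offset into the search buffer:
  offset=1 (pos 5, char 'e'): match length 0
  offset=2 (pos 4, char 'd'): match length 0
  offset=3 (pos 3, char 'f'): match length 3
  offset=4 (pos 2, char 'd'): match length 0
  offset=5 (pos 1, char 'f'): match length 2
  offset=6 (pos 0, char 'd'): match length 0
Longest match has length 3 at offset 3.
next_char = character at position 6 + 3 = 9 -> 'f'

Best match: offset=3, length=3 (matching 'fde' starting at position 3)
LZ77 triple: (3, 3, 'f')


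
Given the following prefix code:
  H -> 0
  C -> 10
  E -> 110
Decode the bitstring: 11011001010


Decoding step by step:
Bits 110 -> E
Bits 110 -> E
Bits 0 -> H
Bits 10 -> C
Bits 10 -> C


Decoded message: EEHCC


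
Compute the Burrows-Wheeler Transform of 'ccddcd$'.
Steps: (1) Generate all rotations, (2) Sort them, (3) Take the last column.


Rotations (sorted):
  0: $ccddcd -> last char: d
  1: ccddcd$ -> last char: $
  2: cd$ccdd -> last char: d
  3: cddcd$c -> last char: c
  4: d$ccddc -> last char: c
  5: dcd$ccd -> last char: d
  6: ddcd$cc -> last char: c


BWT = d$dccdc


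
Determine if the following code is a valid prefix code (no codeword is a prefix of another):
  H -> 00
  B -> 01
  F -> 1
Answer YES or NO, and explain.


Checking each pair (does one codeword prefix another?):
  H='00' vs B='01': no prefix
  H='00' vs F='1': no prefix
  B='01' vs H='00': no prefix
  B='01' vs F='1': no prefix
  F='1' vs H='00': no prefix
  F='1' vs B='01': no prefix
No violation found over all pairs.

YES -- this is a valid prefix code. No codeword is a prefix of any other codeword.


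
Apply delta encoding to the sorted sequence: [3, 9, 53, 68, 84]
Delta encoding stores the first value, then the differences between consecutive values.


First value: 3
Deltas:
  9 - 3 = 6
  53 - 9 = 44
  68 - 53 = 15
  84 - 68 = 16


Delta encoded: [3, 6, 44, 15, 16]


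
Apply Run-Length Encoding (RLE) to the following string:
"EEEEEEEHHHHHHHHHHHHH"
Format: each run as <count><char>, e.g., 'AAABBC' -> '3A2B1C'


Scanning runs left to right:
  i=0: run of 'E' x 7 -> '7E'
  i=7: run of 'H' x 13 -> '13H'

RLE = 7E13H


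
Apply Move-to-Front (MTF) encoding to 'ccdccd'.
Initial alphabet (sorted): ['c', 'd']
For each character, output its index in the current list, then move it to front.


MTF encoding:
'c': index 0 in ['c', 'd'] -> ['c', 'd']
'c': index 0 in ['c', 'd'] -> ['c', 'd']
'd': index 1 in ['c', 'd'] -> ['d', 'c']
'c': index 1 in ['d', 'c'] -> ['c', 'd']
'c': index 0 in ['c', 'd'] -> ['c', 'd']
'd': index 1 in ['c', 'd'] -> ['d', 'c']


Output: [0, 0, 1, 1, 0, 1]


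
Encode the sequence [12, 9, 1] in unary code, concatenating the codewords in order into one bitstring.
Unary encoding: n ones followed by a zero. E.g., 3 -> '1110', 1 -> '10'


Encode each number as n ones followed by a terminating 0:
  12 -> 1111111111110 (13 bits)
  9 -> 1111111110 (10 bits)
  1 -> 10 (2 bits)
Total length = 13 + 10 + 2 = 25 bits.

Unary([12, 9, 1]) = 1111111111110111111111010 (25 bits)


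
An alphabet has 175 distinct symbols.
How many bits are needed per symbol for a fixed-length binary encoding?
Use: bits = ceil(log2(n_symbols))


log2(175) = 7.4512
Bracket: 2^7 = 128 < 175 <= 2^8 = 256
So ceil(log2(175)) = 8

bits = ceil(log2(175)) = ceil(7.4512) = 8 bits


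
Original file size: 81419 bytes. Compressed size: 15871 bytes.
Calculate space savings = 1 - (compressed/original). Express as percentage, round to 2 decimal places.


ratio = compressed/original = 15871/81419 = 0.19493
savings = 1 - ratio = 1 - 0.19493 = 0.80507
as a percentage: 0.80507 * 100 = 80.51%

Space savings = 1 - 15871/81419 = 80.51%


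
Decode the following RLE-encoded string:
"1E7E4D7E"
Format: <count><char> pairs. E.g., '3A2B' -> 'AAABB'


Expanding each <count><char> pair:
  1E -> 'E'
  7E -> 'EEEEEEE'
  4D -> 'DDDD'
  7E -> 'EEEEEEE'

Decoded = EEEEEEEEDDDDEEEEEEE


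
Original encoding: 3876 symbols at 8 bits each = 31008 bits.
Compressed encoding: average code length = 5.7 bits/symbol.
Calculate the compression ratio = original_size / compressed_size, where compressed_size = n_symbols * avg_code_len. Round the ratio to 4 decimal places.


original_size = n_symbols * orig_bits = 3876 * 8 = 31008 bits
compressed_size = n_symbols * avg_code_len = 3876 * 5.7 = 22093.2 bits
ratio = original_size / compressed_size = 31008 / 22093.2 = 1.4035

Compression ratio = 1.4035


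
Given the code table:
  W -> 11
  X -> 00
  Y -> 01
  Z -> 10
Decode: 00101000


Decoding:
00 -> X
10 -> Z
10 -> Z
00 -> X


Result: XZZX


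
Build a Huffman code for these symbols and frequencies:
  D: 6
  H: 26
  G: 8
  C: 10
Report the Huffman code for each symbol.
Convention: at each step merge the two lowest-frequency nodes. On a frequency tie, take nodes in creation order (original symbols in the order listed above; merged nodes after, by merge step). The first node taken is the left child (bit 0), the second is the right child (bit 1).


Huffman tree construction:
Step 1: Merge D(6) + G(8) = 14
Step 2: Merge C(10) + (D+G)(14) = 24
Step 3: Merge (C+(D+G))(24) + H(26) = 50
Read each symbol's code off the tree from the root (left child = 0, right child = 1).

Codes:
  D: 010 (length 3)
  H: 1 (length 1)
  G: 011 (length 3)
  C: 00 (length 2)
Average code length: 88/50 = 1.7600 bits/symbol


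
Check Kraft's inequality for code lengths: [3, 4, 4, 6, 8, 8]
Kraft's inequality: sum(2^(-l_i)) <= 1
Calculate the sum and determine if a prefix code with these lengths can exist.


Sum = 2^(-3) + 2^(-4) + 2^(-4) + 2^(-6) + 2^(-8) + 2^(-8)
    = 0.125 + 0.0625 + 0.0625 + 0.015625 + 0.00390625 + 0.00390625
    = 70/256 = 0.2734375
Since 0.2734375 <= 1, Kraft's inequality IS satisfied.
A prefix code with these lengths CAN exist.

Kraft sum = 0.2734375. Satisfied.


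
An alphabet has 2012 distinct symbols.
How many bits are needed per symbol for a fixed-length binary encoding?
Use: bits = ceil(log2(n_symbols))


log2(2012) = 10.9744
Bracket: 2^10 = 1024 < 2012 <= 2^11 = 2048
So ceil(log2(2012)) = 11

bits = ceil(log2(2012)) = ceil(10.9744) = 11 bits


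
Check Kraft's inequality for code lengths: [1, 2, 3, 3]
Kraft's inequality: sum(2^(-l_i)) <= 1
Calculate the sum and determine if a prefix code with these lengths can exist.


Sum = 2^(-1) + 2^(-2) + 2^(-3) + 2^(-3)
    = 0.5 + 0.25 + 0.125 + 0.125
    = 8/8 = 1.0
Since 1.0 <= 1, Kraft's inequality IS satisfied.
A prefix code with these lengths CAN exist.

Kraft sum = 1.0. Satisfied.


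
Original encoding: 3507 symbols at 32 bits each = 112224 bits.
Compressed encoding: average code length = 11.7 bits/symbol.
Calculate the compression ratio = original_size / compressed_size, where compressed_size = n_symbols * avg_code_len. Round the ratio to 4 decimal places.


original_size = n_symbols * orig_bits = 3507 * 32 = 112224 bits
compressed_size = n_symbols * avg_code_len = 3507 * 11.7 = 41031.9 bits
ratio = original_size / compressed_size = 112224 / 41031.9 = 2.735

Compression ratio = 2.735


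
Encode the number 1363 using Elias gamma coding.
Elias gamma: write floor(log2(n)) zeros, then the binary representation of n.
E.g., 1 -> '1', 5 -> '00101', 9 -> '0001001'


num_bits = floor(log2(1363)) + 1 = 11
leading_zeros = num_bits - 1 = 10
binary(1363) = 10101010011

Elias gamma(1363) = '0000000000' + '10101010011' = 000000000010101010011 (21 bits)


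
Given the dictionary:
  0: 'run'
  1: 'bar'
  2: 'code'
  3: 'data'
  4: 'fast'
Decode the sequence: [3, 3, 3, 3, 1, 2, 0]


Look up each index in the dictionary:
  3 -> 'data'
  3 -> 'data'
  3 -> 'data'
  3 -> 'data'
  1 -> 'bar'
  2 -> 'code'
  0 -> 'run'

Decoded: "data data data data bar code run"


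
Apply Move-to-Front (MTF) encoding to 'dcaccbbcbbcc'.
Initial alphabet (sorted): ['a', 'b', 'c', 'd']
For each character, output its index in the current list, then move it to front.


MTF encoding:
'd': index 3 in ['a', 'b', 'c', 'd'] -> ['d', 'a', 'b', 'c']
'c': index 3 in ['d', 'a', 'b', 'c'] -> ['c', 'd', 'a', 'b']
'a': index 2 in ['c', 'd', 'a', 'b'] -> ['a', 'c', 'd', 'b']
'c': index 1 in ['a', 'c', 'd', 'b'] -> ['c', 'a', 'd', 'b']
'c': index 0 in ['c', 'a', 'd', 'b'] -> ['c', 'a', 'd', 'b']
'b': index 3 in ['c', 'a', 'd', 'b'] -> ['b', 'c', 'a', 'd']
'b': index 0 in ['b', 'c', 'a', 'd'] -> ['b', 'c', 'a', 'd']
'c': index 1 in ['b', 'c', 'a', 'd'] -> ['c', 'b', 'a', 'd']
'b': index 1 in ['c', 'b', 'a', 'd'] -> ['b', 'c', 'a', 'd']
'b': index 0 in ['b', 'c', 'a', 'd'] -> ['b', 'c', 'a', 'd']
'c': index 1 in ['b', 'c', 'a', 'd'] -> ['c', 'b', 'a', 'd']
'c': index 0 in ['c', 'b', 'a', 'd'] -> ['c', 'b', 'a', 'd']


Output: [3, 3, 2, 1, 0, 3, 0, 1, 1, 0, 1, 0]


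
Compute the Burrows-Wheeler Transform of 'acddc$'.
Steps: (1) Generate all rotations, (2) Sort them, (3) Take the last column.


Rotations (sorted):
  0: $acddc -> last char: c
  1: acddc$ -> last char: $
  2: c$acdd -> last char: d
  3: cddc$a -> last char: a
  4: dc$acd -> last char: d
  5: ddc$ac -> last char: c


BWT = c$dadc


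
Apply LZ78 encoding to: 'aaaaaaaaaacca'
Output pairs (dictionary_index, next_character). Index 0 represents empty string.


LZ78 encoding steps:
Dictionary: {0: ''}
Step 1: w='' (idx 0), next='a' -> output (0, 'a'), add 'a' as idx 1
Step 2: w='a' (idx 1), next='a' -> output (1, 'a'), add 'aa' as idx 2
Step 3: w='aa' (idx 2), next='a' -> output (2, 'a'), add 'aaa' as idx 3
Step 4: w='aaa' (idx 3), next='a' -> output (3, 'a'), add 'aaaa' as idx 4
Step 5: w='' (idx 0), next='c' -> output (0, 'c'), add 'c' as idx 5
Step 6: w='c' (idx 5), next='a' -> output (5, 'a'), add 'ca' as idx 6


Encoded: [(0, 'a'), (1, 'a'), (2, 'a'), (3, 'a'), (0, 'c'), (5, 'a')]


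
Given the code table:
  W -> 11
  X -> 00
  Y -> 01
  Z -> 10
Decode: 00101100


Decoding:
00 -> X
10 -> Z
11 -> W
00 -> X


Result: XZWX


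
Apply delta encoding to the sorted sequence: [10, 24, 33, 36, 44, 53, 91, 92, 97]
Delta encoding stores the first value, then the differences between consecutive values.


First value: 10
Deltas:
  24 - 10 = 14
  33 - 24 = 9
  36 - 33 = 3
  44 - 36 = 8
  53 - 44 = 9
  91 - 53 = 38
  92 - 91 = 1
  97 - 92 = 5


Delta encoded: [10, 14, 9, 3, 8, 9, 38, 1, 5]


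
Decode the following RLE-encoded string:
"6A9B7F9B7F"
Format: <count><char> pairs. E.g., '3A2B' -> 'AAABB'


Expanding each <count><char> pair:
  6A -> 'AAAAAA'
  9B -> 'BBBBBBBBB'
  7F -> 'FFFFFFF'
  9B -> 'BBBBBBBBB'
  7F -> 'FFFFFFF'

Decoded = AAAAAABBBBBBBBBFFFFFFFBBBBBBBBBFFFFFFF


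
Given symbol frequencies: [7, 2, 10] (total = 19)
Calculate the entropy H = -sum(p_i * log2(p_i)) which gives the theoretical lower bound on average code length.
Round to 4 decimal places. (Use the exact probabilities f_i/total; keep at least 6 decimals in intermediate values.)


Per-symbol terms -p_i * log2(p_i) with p_i = f_i/19:
  p = 7/19 = 0.368421: log2(p) = -1.440573, -p*log2(p) = 0.530737
  p = 2/19 = 0.105263: log2(p) = -3.247928, -p*log2(p) = 0.341887
  p = 10/19 = 0.526316: log2(p) = -0.925999, -p*log2(p) = 0.487368
H = 0.530737 + 0.341887 + 0.487368 = 1.359992

H = 1.36 bits/symbol


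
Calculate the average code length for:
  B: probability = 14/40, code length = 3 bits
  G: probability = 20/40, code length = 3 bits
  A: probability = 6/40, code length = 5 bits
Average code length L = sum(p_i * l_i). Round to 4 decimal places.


Weighted contributions p_i * l_i:
  B: (14/40) * 3 = 42/40
  G: (20/40) * 3 = 60/40
  A: (6/40) * 5 = 30/40
Sum = (42 + 60 + 30)/40 = 132/40

L = 132/40 = 3.3000 bits/symbol


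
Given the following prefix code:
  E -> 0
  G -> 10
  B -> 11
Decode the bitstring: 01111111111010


Decoding step by step:
Bits 0 -> E
Bits 11 -> B
Bits 11 -> B
Bits 11 -> B
Bits 11 -> B
Bits 11 -> B
Bits 0 -> E
Bits 10 -> G


Decoded message: EBBBBBEG


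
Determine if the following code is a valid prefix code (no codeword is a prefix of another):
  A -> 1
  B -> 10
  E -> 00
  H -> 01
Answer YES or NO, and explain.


Checking each pair (does one codeword prefix another?):
  A='1' vs B='10': prefix -- VIOLATION

NO -- this is NOT a valid prefix code. A (1) is a prefix of B (10).


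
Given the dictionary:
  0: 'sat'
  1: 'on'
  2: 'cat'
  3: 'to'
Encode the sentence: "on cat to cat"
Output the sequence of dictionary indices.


Look up each word in the dictionary:
  'on' -> 1
  'cat' -> 2
  'to' -> 3
  'cat' -> 2

Encoded: [1, 2, 3, 2]


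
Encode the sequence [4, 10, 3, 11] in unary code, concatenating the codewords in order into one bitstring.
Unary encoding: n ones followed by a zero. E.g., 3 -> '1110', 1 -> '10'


Encode each number as n ones followed by a terminating 0:
  4 -> 11110 (5 bits)
  10 -> 11111111110 (11 bits)
  3 -> 1110 (4 bits)
  11 -> 111111111110 (12 bits)
Total length = 5 + 11 + 4 + 12 = 32 bits.

Unary([4, 10, 3, 11]) = 11110111111111101110111111111110 (32 bits)


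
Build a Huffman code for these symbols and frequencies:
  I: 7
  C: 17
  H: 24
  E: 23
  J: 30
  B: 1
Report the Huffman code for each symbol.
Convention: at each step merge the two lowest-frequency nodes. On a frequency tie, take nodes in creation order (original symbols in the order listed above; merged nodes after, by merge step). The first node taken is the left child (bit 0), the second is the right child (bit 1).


Huffman tree construction:
Step 1: Merge B(1) + I(7) = 8
Step 2: Merge (B+I)(8) + C(17) = 25
Step 3: Merge E(23) + H(24) = 47
Step 4: Merge ((B+I)+C)(25) + J(30) = 55
Step 5: Merge (E+H)(47) + (((B+I)+C)+J)(55) = 102
Read each symbol's code off the tree from the root (left child = 0, right child = 1).

Codes:
  I: 1001 (length 4)
  C: 101 (length 3)
  H: 01 (length 2)
  E: 00 (length 2)
  J: 11 (length 2)
  B: 1000 (length 4)
Average code length: 237/102 = 2.3235 bits/symbol


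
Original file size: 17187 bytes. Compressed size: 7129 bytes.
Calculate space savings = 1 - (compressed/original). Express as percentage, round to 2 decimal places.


ratio = compressed/original = 7129/17187 = 0.41479
savings = 1 - ratio = 1 - 0.41479 = 0.58521
as a percentage: 0.58521 * 100 = 58.52%

Space savings = 1 - 7129/17187 = 58.52%


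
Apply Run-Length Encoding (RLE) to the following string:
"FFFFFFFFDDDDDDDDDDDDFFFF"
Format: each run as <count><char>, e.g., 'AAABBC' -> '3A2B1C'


Scanning runs left to right:
  i=0: run of 'F' x 8 -> '8F'
  i=8: run of 'D' x 12 -> '12D'
  i=20: run of 'F' x 4 -> '4F'

RLE = 8F12D4F


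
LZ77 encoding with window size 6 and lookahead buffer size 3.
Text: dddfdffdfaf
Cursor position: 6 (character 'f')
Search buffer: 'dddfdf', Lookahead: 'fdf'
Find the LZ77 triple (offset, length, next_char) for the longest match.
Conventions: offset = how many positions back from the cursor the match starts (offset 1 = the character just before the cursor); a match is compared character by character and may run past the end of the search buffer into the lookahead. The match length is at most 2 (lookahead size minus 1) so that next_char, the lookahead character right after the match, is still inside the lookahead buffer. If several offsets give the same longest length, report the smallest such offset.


Try each offset into the search buffer:
  offset=1 (pos 5, char 'f'): match length 1
  offset=2 (pos 4, char 'd'): match length 0
  offset=3 (pos 3, char 'f'): match length 2
  offset=4 (pos 2, char 'd'): match length 0
  offset=5 (pos 1, char 'd'): match length 0
  offset=6 (pos 0, char 'd'): match length 0
Longest match has length 2 at offset 3.
next_char = character at position 6 + 2 = 8 -> 'f'

Best match: offset=3, length=2 (matching 'fd' starting at position 3)
LZ77 triple: (3, 2, 'f')


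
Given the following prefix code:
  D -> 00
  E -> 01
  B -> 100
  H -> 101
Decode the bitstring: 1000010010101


Decoding step by step:
Bits 100 -> B
Bits 00 -> D
Bits 100 -> B
Bits 101 -> H
Bits 01 -> E


Decoded message: BDBHE


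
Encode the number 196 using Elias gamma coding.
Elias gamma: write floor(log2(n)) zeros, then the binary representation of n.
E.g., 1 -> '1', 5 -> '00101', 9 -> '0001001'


num_bits = floor(log2(196)) + 1 = 8
leading_zeros = num_bits - 1 = 7
binary(196) = 11000100

Elias gamma(196) = '0000000' + '11000100' = 000000011000100 (15 bits)


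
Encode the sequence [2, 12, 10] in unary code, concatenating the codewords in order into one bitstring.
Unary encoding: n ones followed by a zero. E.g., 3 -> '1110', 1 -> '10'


Encode each number as n ones followed by a terminating 0:
  2 -> 110 (3 bits)
  12 -> 1111111111110 (13 bits)
  10 -> 11111111110 (11 bits)
Total length = 3 + 13 + 11 = 27 bits.

Unary([2, 12, 10]) = 110111111111111011111111110 (27 bits)


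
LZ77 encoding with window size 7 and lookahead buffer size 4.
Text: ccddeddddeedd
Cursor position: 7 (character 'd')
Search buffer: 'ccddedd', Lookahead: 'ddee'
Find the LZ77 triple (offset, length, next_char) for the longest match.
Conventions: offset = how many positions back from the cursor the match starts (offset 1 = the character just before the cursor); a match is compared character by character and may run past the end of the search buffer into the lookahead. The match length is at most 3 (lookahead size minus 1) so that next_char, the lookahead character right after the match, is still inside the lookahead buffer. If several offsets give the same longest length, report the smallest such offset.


Try each offset into the search buffer:
  offset=1 (pos 6, char 'd'): match length 2
  offset=2 (pos 5, char 'd'): match length 2
  offset=3 (pos 4, char 'e'): match length 0
  offset=4 (pos 3, char 'd'): match length 1
  offset=5 (pos 2, char 'd'): match length 3
  offset=6 (pos 1, char 'c'): match length 0
  offset=7 (pos 0, char 'c'): match length 0
Longest match has length 3 at offset 5.
next_char = character at position 7 + 3 = 10 -> 'e'

Best match: offset=5, length=3 (matching 'dde' starting at position 2)
LZ77 triple: (5, 3, 'e')


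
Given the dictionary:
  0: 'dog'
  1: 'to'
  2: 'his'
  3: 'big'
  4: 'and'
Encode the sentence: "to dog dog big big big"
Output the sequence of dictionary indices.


Look up each word in the dictionary:
  'to' -> 1
  'dog' -> 0
  'dog' -> 0
  'big' -> 3
  'big' -> 3
  'big' -> 3

Encoded: [1, 0, 0, 3, 3, 3]


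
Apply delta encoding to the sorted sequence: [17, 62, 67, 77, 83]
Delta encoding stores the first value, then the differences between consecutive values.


First value: 17
Deltas:
  62 - 17 = 45
  67 - 62 = 5
  77 - 67 = 10
  83 - 77 = 6


Delta encoded: [17, 45, 5, 10, 6]


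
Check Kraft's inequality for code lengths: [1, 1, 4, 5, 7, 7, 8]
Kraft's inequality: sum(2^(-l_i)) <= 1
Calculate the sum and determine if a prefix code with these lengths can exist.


Sum = 2^(-1) + 2^(-1) + 2^(-4) + 2^(-5) + 2^(-7) + 2^(-7) + 2^(-8)
    = 0.5 + 0.5 + 0.0625 + 0.03125 + 0.0078125 + 0.0078125 + 0.00390625
    = 285/256 = 1.11328125
Since 1.11328125 > 1, Kraft's inequality is NOT satisfied.
A prefix code with these lengths CANNOT exist.

Kraft sum = 1.11328125. Not satisfied.


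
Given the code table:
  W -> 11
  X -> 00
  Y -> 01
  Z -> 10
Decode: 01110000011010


Decoding:
01 -> Y
11 -> W
00 -> X
00 -> X
01 -> Y
10 -> Z
10 -> Z


Result: YWXXYZZ


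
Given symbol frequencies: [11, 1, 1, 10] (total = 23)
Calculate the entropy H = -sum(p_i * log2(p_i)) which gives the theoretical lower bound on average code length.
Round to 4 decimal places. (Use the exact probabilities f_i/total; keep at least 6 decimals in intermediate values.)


Per-symbol terms -p_i * log2(p_i) with p_i = f_i/23:
  p = 11/23 = 0.478261: log2(p) = -1.064130, -p*log2(p) = 0.508932
  p = 1/23 = 0.043478: log2(p) = -4.523562, -p*log2(p) = 0.196677
  p = 1/23 = 0.043478: log2(p) = -4.523562, -p*log2(p) = 0.196677
  p = 10/23 = 0.434783: log2(p) = -1.201634, -p*log2(p) = 0.522450
H = 0.508932 + 0.196677 + 0.196677 + 0.522450 = 1.424736

H = 1.4247 bits/symbol


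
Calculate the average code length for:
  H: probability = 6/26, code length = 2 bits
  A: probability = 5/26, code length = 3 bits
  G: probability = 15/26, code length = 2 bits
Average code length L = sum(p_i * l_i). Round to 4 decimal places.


Weighted contributions p_i * l_i:
  H: (6/26) * 2 = 12/26
  A: (5/26) * 3 = 15/26
  G: (15/26) * 2 = 30/26
Sum = (12 + 15 + 30)/26 = 57/26

L = 57/26 = 2.1923 bits/symbol


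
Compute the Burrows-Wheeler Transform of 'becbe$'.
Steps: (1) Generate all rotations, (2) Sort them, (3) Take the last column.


Rotations (sorted):
  0: $becbe -> last char: e
  1: be$bec -> last char: c
  2: becbe$ -> last char: $
  3: cbe$be -> last char: e
  4: e$becb -> last char: b
  5: ecbe$b -> last char: b


BWT = ec$ebb


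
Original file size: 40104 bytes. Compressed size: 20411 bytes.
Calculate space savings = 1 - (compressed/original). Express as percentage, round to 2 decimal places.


ratio = compressed/original = 20411/40104 = 0.508952
savings = 1 - ratio = 1 - 0.508952 = 0.491048
as a percentage: 0.491048 * 100 = 49.1%

Space savings = 1 - 20411/40104 = 49.1%


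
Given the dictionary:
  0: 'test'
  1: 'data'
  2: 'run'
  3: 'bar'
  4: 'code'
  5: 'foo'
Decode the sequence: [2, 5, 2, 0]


Look up each index in the dictionary:
  2 -> 'run'
  5 -> 'foo'
  2 -> 'run'
  0 -> 'test'

Decoded: "run foo run test"


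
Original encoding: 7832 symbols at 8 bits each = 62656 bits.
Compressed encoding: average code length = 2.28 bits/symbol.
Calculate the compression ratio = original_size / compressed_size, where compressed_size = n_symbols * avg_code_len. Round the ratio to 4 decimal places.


original_size = n_symbols * orig_bits = 7832 * 8 = 62656 bits
compressed_size = n_symbols * avg_code_len = 7832 * 2.28 = 17856.96 bits
ratio = original_size / compressed_size = 62656 / 17856.96 = 3.5088

Compression ratio = 3.5088


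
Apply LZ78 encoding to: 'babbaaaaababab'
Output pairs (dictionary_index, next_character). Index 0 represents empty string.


LZ78 encoding steps:
Dictionary: {0: ''}
Step 1: w='' (idx 0), next='b' -> output (0, 'b'), add 'b' as idx 1
Step 2: w='' (idx 0), next='a' -> output (0, 'a'), add 'a' as idx 2
Step 3: w='b' (idx 1), next='b' -> output (1, 'b'), add 'bb' as idx 3
Step 4: w='a' (idx 2), next='a' -> output (2, 'a'), add 'aa' as idx 4
Step 5: w='aa' (idx 4), next='a' -> output (4, 'a'), add 'aaa' as idx 5
Step 6: w='b' (idx 1), next='a' -> output (1, 'a'), add 'ba' as idx 6
Step 7: w='ba' (idx 6), next='b' -> output (6, 'b'), add 'bab' as idx 7


Encoded: [(0, 'b'), (0, 'a'), (1, 'b'), (2, 'a'), (4, 'a'), (1, 'a'), (6, 'b')]


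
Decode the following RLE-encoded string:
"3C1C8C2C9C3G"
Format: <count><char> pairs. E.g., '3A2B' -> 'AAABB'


Expanding each <count><char> pair:
  3C -> 'CCC'
  1C -> 'C'
  8C -> 'CCCCCCCC'
  2C -> 'CC'
  9C -> 'CCCCCCCCC'
  3G -> 'GGG'

Decoded = CCCCCCCCCCCCCCCCCCCCCCCGGG


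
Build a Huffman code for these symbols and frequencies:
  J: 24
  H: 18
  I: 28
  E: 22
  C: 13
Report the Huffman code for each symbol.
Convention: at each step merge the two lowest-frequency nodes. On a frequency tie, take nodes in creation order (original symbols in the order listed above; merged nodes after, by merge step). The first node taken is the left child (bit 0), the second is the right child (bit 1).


Huffman tree construction:
Step 1: Merge C(13) + H(18) = 31
Step 2: Merge E(22) + J(24) = 46
Step 3: Merge I(28) + (C+H)(31) = 59
Step 4: Merge (E+J)(46) + (I+(C+H))(59) = 105
Read each symbol's code off the tree from the root (left child = 0, right child = 1).

Codes:
  J: 01 (length 2)
  H: 111 (length 3)
  I: 10 (length 2)
  E: 00 (length 2)
  C: 110 (length 3)
Average code length: 241/105 = 2.2952 bits/symbol


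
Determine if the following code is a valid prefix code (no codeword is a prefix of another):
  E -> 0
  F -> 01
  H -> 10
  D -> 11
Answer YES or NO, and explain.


Checking each pair (does one codeword prefix another?):
  E='0' vs F='01': prefix -- VIOLATION

NO -- this is NOT a valid prefix code. E (0) is a prefix of F (01).


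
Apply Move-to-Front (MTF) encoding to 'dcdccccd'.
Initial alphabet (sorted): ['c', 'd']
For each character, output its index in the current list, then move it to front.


MTF encoding:
'd': index 1 in ['c', 'd'] -> ['d', 'c']
'c': index 1 in ['d', 'c'] -> ['c', 'd']
'd': index 1 in ['c', 'd'] -> ['d', 'c']
'c': index 1 in ['d', 'c'] -> ['c', 'd']
'c': index 0 in ['c', 'd'] -> ['c', 'd']
'c': index 0 in ['c', 'd'] -> ['c', 'd']
'c': index 0 in ['c', 'd'] -> ['c', 'd']
'd': index 1 in ['c', 'd'] -> ['d', 'c']


Output: [1, 1, 1, 1, 0, 0, 0, 1]


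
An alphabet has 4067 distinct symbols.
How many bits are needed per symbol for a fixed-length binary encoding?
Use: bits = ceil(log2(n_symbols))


log2(4067) = 11.9897
Bracket: 2^11 = 2048 < 4067 <= 2^12 = 4096
So ceil(log2(4067)) = 12

bits = ceil(log2(4067)) = ceil(11.9897) = 12 bits


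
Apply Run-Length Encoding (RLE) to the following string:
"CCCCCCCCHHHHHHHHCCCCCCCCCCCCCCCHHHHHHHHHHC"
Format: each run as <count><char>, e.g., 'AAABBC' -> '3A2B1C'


Scanning runs left to right:
  i=0: run of 'C' x 8 -> '8C'
  i=8: run of 'H' x 8 -> '8H'
  i=16: run of 'C' x 15 -> '15C'
  i=31: run of 'H' x 10 -> '10H'
  i=41: run of 'C' x 1 -> '1C'

RLE = 8C8H15C10H1C


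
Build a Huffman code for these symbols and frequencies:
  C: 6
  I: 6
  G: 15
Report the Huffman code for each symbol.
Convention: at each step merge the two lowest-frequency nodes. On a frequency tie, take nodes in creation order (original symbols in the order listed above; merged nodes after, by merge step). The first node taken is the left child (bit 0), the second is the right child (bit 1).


Huffman tree construction:
Step 1: Merge C(6) + I(6) = 12
Step 2: Merge (C+I)(12) + G(15) = 27
Read each symbol's code off the tree from the root (left child = 0, right child = 1).

Codes:
  C: 00 (length 2)
  I: 01 (length 2)
  G: 1 (length 1)
Average code length: 39/27 = 1.4444 bits/symbol


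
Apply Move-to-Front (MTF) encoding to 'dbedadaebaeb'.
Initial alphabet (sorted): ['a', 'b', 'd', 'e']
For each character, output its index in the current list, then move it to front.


MTF encoding:
'd': index 2 in ['a', 'b', 'd', 'e'] -> ['d', 'a', 'b', 'e']
'b': index 2 in ['d', 'a', 'b', 'e'] -> ['b', 'd', 'a', 'e']
'e': index 3 in ['b', 'd', 'a', 'e'] -> ['e', 'b', 'd', 'a']
'd': index 2 in ['e', 'b', 'd', 'a'] -> ['d', 'e', 'b', 'a']
'a': index 3 in ['d', 'e', 'b', 'a'] -> ['a', 'd', 'e', 'b']
'd': index 1 in ['a', 'd', 'e', 'b'] -> ['d', 'a', 'e', 'b']
'a': index 1 in ['d', 'a', 'e', 'b'] -> ['a', 'd', 'e', 'b']
'e': index 2 in ['a', 'd', 'e', 'b'] -> ['e', 'a', 'd', 'b']
'b': index 3 in ['e', 'a', 'd', 'b'] -> ['b', 'e', 'a', 'd']
'a': index 2 in ['b', 'e', 'a', 'd'] -> ['a', 'b', 'e', 'd']
'e': index 2 in ['a', 'b', 'e', 'd'] -> ['e', 'a', 'b', 'd']
'b': index 2 in ['e', 'a', 'b', 'd'] -> ['b', 'e', 'a', 'd']


Output: [2, 2, 3, 2, 3, 1, 1, 2, 3, 2, 2, 2]


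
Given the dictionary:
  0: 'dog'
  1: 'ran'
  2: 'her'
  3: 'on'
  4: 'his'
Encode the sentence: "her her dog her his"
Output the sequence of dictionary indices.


Look up each word in the dictionary:
  'her' -> 2
  'her' -> 2
  'dog' -> 0
  'her' -> 2
  'his' -> 4

Encoded: [2, 2, 0, 2, 4]


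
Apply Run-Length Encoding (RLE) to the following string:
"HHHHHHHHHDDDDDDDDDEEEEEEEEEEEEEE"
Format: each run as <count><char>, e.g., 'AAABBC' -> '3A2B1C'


Scanning runs left to right:
  i=0: run of 'H' x 9 -> '9H'
  i=9: run of 'D' x 9 -> '9D'
  i=18: run of 'E' x 14 -> '14E'

RLE = 9H9D14E


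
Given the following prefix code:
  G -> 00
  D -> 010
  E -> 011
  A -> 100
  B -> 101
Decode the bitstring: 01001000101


Decoding step by step:
Bits 010 -> D
Bits 010 -> D
Bits 00 -> G
Bits 101 -> B


Decoded message: DDGB


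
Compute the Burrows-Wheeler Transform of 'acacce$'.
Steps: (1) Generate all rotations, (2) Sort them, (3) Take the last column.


Rotations (sorted):
  0: $acacce -> last char: e
  1: acacce$ -> last char: $
  2: acce$ac -> last char: c
  3: cacce$a -> last char: a
  4: cce$aca -> last char: a
  5: ce$acac -> last char: c
  6: e$acacc -> last char: c


BWT = e$caacc


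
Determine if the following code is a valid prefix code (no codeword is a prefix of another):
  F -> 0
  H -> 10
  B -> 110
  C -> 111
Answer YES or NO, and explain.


Checking each pair (does one codeword prefix another?):
  F='0' vs H='10': no prefix
  F='0' vs B='110': no prefix
  F='0' vs C='111': no prefix
  H='10' vs F='0': no prefix
  H='10' vs B='110': no prefix
  H='10' vs C='111': no prefix
  B='110' vs F='0': no prefix
  B='110' vs H='10': no prefix
  B='110' vs C='111': no prefix
  C='111' vs F='0': no prefix
  C='111' vs H='10': no prefix
  C='111' vs B='110': no prefix
No violation found over all pairs.

YES -- this is a valid prefix code. No codeword is a prefix of any other codeword.


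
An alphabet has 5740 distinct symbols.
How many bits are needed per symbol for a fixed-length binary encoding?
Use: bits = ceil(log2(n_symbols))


log2(5740) = 12.4868
Bracket: 2^12 = 4096 < 5740 <= 2^13 = 8192
So ceil(log2(5740)) = 13

bits = ceil(log2(5740)) = ceil(12.4868) = 13 bits


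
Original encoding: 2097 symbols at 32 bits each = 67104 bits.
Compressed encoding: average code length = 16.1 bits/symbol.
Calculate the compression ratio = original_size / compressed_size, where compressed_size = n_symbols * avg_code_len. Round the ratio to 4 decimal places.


original_size = n_symbols * orig_bits = 2097 * 32 = 67104 bits
compressed_size = n_symbols * avg_code_len = 2097 * 16.1 = 33761.7 bits
ratio = original_size / compressed_size = 67104 / 33761.7 = 1.9876

Compression ratio = 1.9876


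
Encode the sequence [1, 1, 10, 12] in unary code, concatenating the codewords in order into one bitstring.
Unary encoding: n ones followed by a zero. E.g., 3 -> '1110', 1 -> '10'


Encode each number as n ones followed by a terminating 0:
  1 -> 10 (2 bits)
  1 -> 10 (2 bits)
  10 -> 11111111110 (11 bits)
  12 -> 1111111111110 (13 bits)
Total length = 2 + 2 + 11 + 13 = 28 bits.

Unary([1, 1, 10, 12]) = 1010111111111101111111111110 (28 bits)


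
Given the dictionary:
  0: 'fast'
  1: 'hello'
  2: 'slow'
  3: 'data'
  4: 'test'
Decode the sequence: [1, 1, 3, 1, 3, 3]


Look up each index in the dictionary:
  1 -> 'hello'
  1 -> 'hello'
  3 -> 'data'
  1 -> 'hello'
  3 -> 'data'
  3 -> 'data'

Decoded: "hello hello data hello data data"


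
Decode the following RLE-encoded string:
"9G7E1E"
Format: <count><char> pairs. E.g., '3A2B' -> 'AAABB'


Expanding each <count><char> pair:
  9G -> 'GGGGGGGGG'
  7E -> 'EEEEEEE'
  1E -> 'E'

Decoded = GGGGGGGGGEEEEEEEE


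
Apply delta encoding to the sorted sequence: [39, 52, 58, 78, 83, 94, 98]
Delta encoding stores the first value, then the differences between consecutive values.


First value: 39
Deltas:
  52 - 39 = 13
  58 - 52 = 6
  78 - 58 = 20
  83 - 78 = 5
  94 - 83 = 11
  98 - 94 = 4


Delta encoded: [39, 13, 6, 20, 5, 11, 4]


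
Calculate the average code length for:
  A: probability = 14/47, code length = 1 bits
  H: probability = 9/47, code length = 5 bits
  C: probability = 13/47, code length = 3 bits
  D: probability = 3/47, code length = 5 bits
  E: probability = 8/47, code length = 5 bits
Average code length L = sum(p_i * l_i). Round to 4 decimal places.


Weighted contributions p_i * l_i:
  A: (14/47) * 1 = 14/47
  H: (9/47) * 5 = 45/47
  C: (13/47) * 3 = 39/47
  D: (3/47) * 5 = 15/47
  E: (8/47) * 5 = 40/47
Sum = (14 + 45 + 39 + 15 + 40)/47 = 153/47

L = 153/47 = 3.2553 bits/symbol


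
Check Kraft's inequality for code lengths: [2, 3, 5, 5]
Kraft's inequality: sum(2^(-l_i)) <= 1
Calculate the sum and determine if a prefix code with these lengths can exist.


Sum = 2^(-2) + 2^(-3) + 2^(-5) + 2^(-5)
    = 0.25 + 0.125 + 0.03125 + 0.03125
    = 14/32 = 0.4375
Since 0.4375 <= 1, Kraft's inequality IS satisfied.
A prefix code with these lengths CAN exist.

Kraft sum = 0.4375. Satisfied.


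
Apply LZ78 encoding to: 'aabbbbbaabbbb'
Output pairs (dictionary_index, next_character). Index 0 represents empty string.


LZ78 encoding steps:
Dictionary: {0: ''}
Step 1: w='' (idx 0), next='a' -> output (0, 'a'), add 'a' as idx 1
Step 2: w='a' (idx 1), next='b' -> output (1, 'b'), add 'ab' as idx 2
Step 3: w='' (idx 0), next='b' -> output (0, 'b'), add 'b' as idx 3
Step 4: w='b' (idx 3), next='b' -> output (3, 'b'), add 'bb' as idx 4
Step 5: w='b' (idx 3), next='a' -> output (3, 'a'), add 'ba' as idx 5
Step 6: w='ab' (idx 2), next='b' -> output (2, 'b'), add 'abb' as idx 6
Step 7: w='bb' (idx 4), end of input -> output (4, '')


Encoded: [(0, 'a'), (1, 'b'), (0, 'b'), (3, 'b'), (3, 'a'), (2, 'b'), (4, '')]


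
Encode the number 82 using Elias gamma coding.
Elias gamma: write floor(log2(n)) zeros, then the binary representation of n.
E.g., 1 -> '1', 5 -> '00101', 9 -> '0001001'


num_bits = floor(log2(82)) + 1 = 7
leading_zeros = num_bits - 1 = 6
binary(82) = 1010010

Elias gamma(82) = '000000' + '1010010' = 0000001010010 (13 bits)


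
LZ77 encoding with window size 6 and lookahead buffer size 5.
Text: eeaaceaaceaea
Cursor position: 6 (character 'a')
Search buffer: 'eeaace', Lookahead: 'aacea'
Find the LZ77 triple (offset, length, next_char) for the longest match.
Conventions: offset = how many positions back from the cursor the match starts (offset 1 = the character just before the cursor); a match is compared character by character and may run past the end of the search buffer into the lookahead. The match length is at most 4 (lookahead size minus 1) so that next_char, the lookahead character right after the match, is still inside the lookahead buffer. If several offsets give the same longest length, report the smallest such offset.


Try each offset into the search buffer:
  offset=1 (pos 5, char 'e'): match length 0
  offset=2 (pos 4, char 'c'): match length 0
  offset=3 (pos 3, char 'a'): match length 1
  offset=4 (pos 2, char 'a'): match length 4
  offset=5 (pos 1, char 'e'): match length 0
  offset=6 (pos 0, char 'e'): match length 0
Longest match has length 4 at offset 4.
next_char = character at position 6 + 4 = 10 -> 'a'

Best match: offset=4, length=4 (matching 'aace' starting at position 2)
LZ77 triple: (4, 4, 'a')


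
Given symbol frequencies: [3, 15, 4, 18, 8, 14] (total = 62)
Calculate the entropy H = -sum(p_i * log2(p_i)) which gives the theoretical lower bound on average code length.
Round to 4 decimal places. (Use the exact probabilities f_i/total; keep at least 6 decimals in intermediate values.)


Per-symbol terms -p_i * log2(p_i) with p_i = f_i/62:
  p = 3/62 = 0.048387: log2(p) = -4.369234, -p*log2(p) = 0.211415
  p = 15/62 = 0.241935: log2(p) = -2.047306, -p*log2(p) = 0.495316
  p = 4/62 = 0.064516: log2(p) = -3.954196, -p*log2(p) = 0.255109
  p = 18/62 = 0.290323: log2(p) = -1.784271, -p*log2(p) = 0.518014
  p = 8/62 = 0.129032: log2(p) = -2.954196, -p*log2(p) = 0.381187
  p = 14/62 = 0.225806: log2(p) = -2.146841, -p*log2(p) = 0.484771
H = 0.211415 + 0.495316 + 0.255109 + 0.518014 + 0.381187 + 0.484771 = 2.345812

H = 2.3458 bits/symbol


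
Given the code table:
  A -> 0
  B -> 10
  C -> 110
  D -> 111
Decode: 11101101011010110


Decoding:
111 -> D
0 -> A
110 -> C
10 -> B
110 -> C
10 -> B
110 -> C


Result: DACBCBC


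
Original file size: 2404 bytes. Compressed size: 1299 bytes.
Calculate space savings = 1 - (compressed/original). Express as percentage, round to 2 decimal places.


ratio = compressed/original = 1299/2404 = 0.540349
savings = 1 - ratio = 1 - 0.540349 = 0.459651
as a percentage: 0.459651 * 100 = 45.97%

Space savings = 1 - 1299/2404 = 45.97%


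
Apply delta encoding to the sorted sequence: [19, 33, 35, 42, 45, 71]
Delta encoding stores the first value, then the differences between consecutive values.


First value: 19
Deltas:
  33 - 19 = 14
  35 - 33 = 2
  42 - 35 = 7
  45 - 42 = 3
  71 - 45 = 26


Delta encoded: [19, 14, 2, 7, 3, 26]


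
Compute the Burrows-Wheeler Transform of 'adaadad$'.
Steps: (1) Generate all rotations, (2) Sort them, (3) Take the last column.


Rotations (sorted):
  0: $adaadad -> last char: d
  1: aadad$ad -> last char: d
  2: ad$adaad -> last char: d
  3: adaadad$ -> last char: $
  4: adad$ada -> last char: a
  5: d$adaada -> last char: a
  6: daadad$a -> last char: a
  7: dad$adaa -> last char: a


BWT = ddd$aaaa


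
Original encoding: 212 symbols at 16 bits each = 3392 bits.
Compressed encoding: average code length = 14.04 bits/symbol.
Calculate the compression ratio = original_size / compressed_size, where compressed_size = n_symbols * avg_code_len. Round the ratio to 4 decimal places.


original_size = n_symbols * orig_bits = 212 * 16 = 3392 bits
compressed_size = n_symbols * avg_code_len = 212 * 14.04 = 2976.48 bits
ratio = original_size / compressed_size = 3392 / 2976.48 = 1.1396

Compression ratio = 1.1396
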